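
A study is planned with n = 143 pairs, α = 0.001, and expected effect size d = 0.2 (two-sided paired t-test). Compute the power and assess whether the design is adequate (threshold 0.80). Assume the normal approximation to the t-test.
Power ≈ 0.18; the study is underpowered (power < 0.80)

Power calculation (paired t-test, normal approximation):
z_β = d · √n - z_{α/2}
z_β = 0.2 · √143 - 3.291
z_β = 0.2 · 11.958 - 3.291
z_β = -0.899

Power = Φ(z_β) = Φ(-0.899) ≈ 0.184

Effect size d = 0.2 is small by Cohen's convention (0.2/0.5/0.8).

Threshold: power ≥ 0.80 is conventionally adequate.
Power ≈ 0.18 → the study is underpowered (power < 0.80).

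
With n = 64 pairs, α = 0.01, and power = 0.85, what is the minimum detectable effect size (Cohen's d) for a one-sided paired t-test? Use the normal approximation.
d ≈ 0.42

Minimum detectable effect (paired t-test, normal approximation):
d = (z_α + z_β) / √n
d = (2.326 + 1.036) / √64
d = 3.363 / 8.000
d ≈ 0.42

By Cohen's convention (0.2 small / 0.5 medium / 0.8 large): small effect.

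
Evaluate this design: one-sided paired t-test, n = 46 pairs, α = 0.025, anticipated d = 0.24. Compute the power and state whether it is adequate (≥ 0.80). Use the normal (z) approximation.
Power ≈ 0.37; the study is underpowered (power < 0.80)

Power calculation (paired t-test, normal approximation):
z_β = d · √n - z_α
z_β = 0.24 · √46 - 1.960
z_β = 0.24 · 6.782 - 1.960
z_β = -0.332

Power = Φ(z_β) = Φ(-0.332) ≈ 0.370

Effect size d = 0.24 is small by Cohen's convention (0.2/0.5/0.8).

Threshold: power ≥ 0.80 is conventionally adequate.
Power ≈ 0.37 → the study is underpowered (power < 0.80).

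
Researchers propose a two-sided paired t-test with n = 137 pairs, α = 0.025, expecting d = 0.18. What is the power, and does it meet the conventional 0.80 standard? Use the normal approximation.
Power ≈ 0.45; the study is underpowered (power < 0.80)

Power calculation (paired t-test, normal approximation):
z_β = d · √n - z_{α/2}
z_β = 0.18 · √137 - 2.241
z_β = 0.18 · 11.705 - 2.241
z_β = -0.135

Power = Φ(z_β) = Φ(-0.135) ≈ 0.446

Effect size d = 0.18 is very small by Cohen's convention (0.2/0.5/0.8).

Threshold: power ≥ 0.80 is conventionally adequate.
Power ≈ 0.45 → the study is underpowered (power < 0.80).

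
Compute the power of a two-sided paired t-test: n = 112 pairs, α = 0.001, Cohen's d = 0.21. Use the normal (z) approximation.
Power ≈ 0.14

Power calculation (paired t-test, normal approximation):
z_β = d · √n - z_{α/2}
z_β = 0.21 · √112 - 3.291
z_β = 0.21 · 10.583 - 3.291
z_β = -1.068

Power = Φ(z_β) = Φ(-1.068) ≈ 0.143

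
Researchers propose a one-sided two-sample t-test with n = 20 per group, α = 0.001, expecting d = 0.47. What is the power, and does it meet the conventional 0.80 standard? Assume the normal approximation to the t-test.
Power ≈ 0.05; the study is underpowered (power < 0.80)

Power calculation (two-sample t-test, normal approximation):
z_β = d · √(n/2) - z_α
z_β = 0.47 · √(20/2) - 3.090
z_β = 0.47 · 3.162 - 3.090
z_β = -1.604

Power = Φ(z_β) = Φ(-1.604) ≈ 0.054

Effect size d = 0.47 is small by Cohen's convention (0.2/0.5/0.8).

Threshold: power ≥ 0.80 is conventionally adequate.
Power ≈ 0.05 → the study is underpowered (power < 0.80).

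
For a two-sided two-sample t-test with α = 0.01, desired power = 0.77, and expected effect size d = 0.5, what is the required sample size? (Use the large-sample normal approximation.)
n = 88 per group

Sample size formula (two-sample t-test, normal approximation):
n = 2 · ((z_{α/2} + z_β) / d)²

z_{α/2} = 2.576 (for α = 0.01, two-sided)
z_β = 0.739 (for power = 0.77)
d = 0.5

n = 2 · ((2.576 + 0.739) / 0.5)²
n = 2 · (6.630)²
n ≈ 87.91
Round up to the next whole number: n = 88 per group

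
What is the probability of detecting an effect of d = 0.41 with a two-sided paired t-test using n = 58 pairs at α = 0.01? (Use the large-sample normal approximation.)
Power ≈ 0.71

Power calculation (paired t-test, normal approximation):
z_β = d · √n - z_{α/2}
z_β = 0.41 · √58 - 2.576
z_β = 0.41 · 7.616 - 2.576
z_β = 0.547

Power = Φ(z_β) = Φ(0.547) ≈ 0.708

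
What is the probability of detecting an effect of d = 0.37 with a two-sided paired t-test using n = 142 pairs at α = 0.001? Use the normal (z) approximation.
Power ≈ 0.87

Power calculation (paired t-test, normal approximation):
z_β = d · √n - z_{α/2}
z_β = 0.37 · √142 - 3.291
z_β = 0.37 · 11.916 - 3.291
z_β = 1.119

Power = Φ(z_β) = Φ(1.119) ≈ 0.868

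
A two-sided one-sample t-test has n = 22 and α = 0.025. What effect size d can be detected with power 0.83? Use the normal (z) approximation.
d ≈ 0.68

Minimum detectable effect (one-sample t-test, normal approximation):
d = (z_{α/2} + z_β) / √n
d = (2.241 + 0.954) / √22
d = 3.196 / 4.690
d ≈ 0.68

By Cohen's convention (0.2 small / 0.5 medium / 0.8 large): medium effect.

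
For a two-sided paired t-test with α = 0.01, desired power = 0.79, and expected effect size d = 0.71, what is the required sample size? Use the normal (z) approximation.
n = 23 pairs

Sample size formula (paired t-test, normal approximation):
n = ((z_{α/2} + z_β) / d)²

z_{α/2} = 2.576 (for α = 0.01, two-sided)
z_β = 0.806 (for power = 0.79)
d = 0.71

n = ((2.576 + 0.806) / 0.71)²
n = (4.763)²
n ≈ 22.69
Round up to the next whole number: n = 23 pairs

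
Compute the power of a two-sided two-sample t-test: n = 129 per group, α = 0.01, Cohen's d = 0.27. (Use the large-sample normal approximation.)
Power ≈ 0.34

Power calculation (two-sample t-test, normal approximation):
z_β = d · √(n/2) - z_{α/2}
z_β = 0.27 · √(129/2) - 2.576
z_β = 0.27 · 8.031 - 2.576
z_β = -0.407

Power = Φ(z_β) = Φ(-0.407) ≈ 0.342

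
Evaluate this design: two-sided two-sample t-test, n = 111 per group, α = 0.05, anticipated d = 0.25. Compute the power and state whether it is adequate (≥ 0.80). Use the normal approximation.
Power ≈ 0.46; the study is underpowered (power < 0.80)

Power calculation (two-sample t-test, normal approximation):
z_β = d · √(n/2) - z_{α/2}
z_β = 0.25 · √(111/2) - 1.960
z_β = 0.25 · 7.450 - 1.960
z_β = -0.098

Power = Φ(z_β) = Φ(-0.098) ≈ 0.461

Effect size d = 0.25 is small by Cohen's convention (0.2/0.5/0.8).

Threshold: power ≥ 0.80 is conventionally adequate.
Power ≈ 0.46 → the study is underpowered (power < 0.80).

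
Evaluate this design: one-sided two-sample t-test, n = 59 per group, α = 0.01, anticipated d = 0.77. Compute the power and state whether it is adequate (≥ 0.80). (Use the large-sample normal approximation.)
Power ≈ 0.97; the study is adequately powered (power ≥ 0.80)

Power calculation (two-sample t-test, normal approximation):
z_β = d · √(n/2) - z_α
z_β = 0.77 · √(59/2) - 2.326
z_β = 0.77 · 5.431 - 2.326
z_β = 1.856

Power = Φ(z_β) = Φ(1.856) ≈ 0.968

Effect size d = 0.77 is medium by Cohen's convention (0.2/0.5/0.8).

Threshold: power ≥ 0.80 is conventionally adequate.
Power ≈ 0.97 → the study is adequately powered (power ≥ 0.80).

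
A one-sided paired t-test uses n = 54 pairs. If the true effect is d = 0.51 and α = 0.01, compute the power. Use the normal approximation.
Power ≈ 0.92

Power calculation (paired t-test, normal approximation):
z_β = d · √n - z_α
z_β = 0.51 · √54 - 2.326
z_β = 0.51 · 7.348 - 2.326
z_β = 1.421

Power = Φ(z_β) = Φ(1.421) ≈ 0.922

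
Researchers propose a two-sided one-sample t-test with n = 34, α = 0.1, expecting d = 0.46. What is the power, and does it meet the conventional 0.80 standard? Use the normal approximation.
Power ≈ 0.85; the study is adequately powered (power ≥ 0.80)

Power calculation (one-sample t-test, normal approximation):
z_β = d · √n - z_{α/2}
z_β = 0.46 · √34 - 1.645
z_β = 0.46 · 5.831 - 1.645
z_β = 1.037

Power = Φ(z_β) = Φ(1.037) ≈ 0.850

Effect size d = 0.46 is small by Cohen's convention (0.2/0.5/0.8).

Threshold: power ≥ 0.80 is conventionally adequate.
Power ≈ 0.85 → the study is adequately powered (power ≥ 0.80).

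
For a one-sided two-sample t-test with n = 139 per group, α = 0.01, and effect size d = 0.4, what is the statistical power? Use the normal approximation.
Power ≈ 0.84

Power calculation (two-sample t-test, normal approximation):
z_β = d · √(n/2) - z_α
z_β = 0.4 · √(139/2) - 2.326
z_β = 0.4 · 8.337 - 2.326
z_β = 1.008

Power = Φ(z_β) = Φ(1.008) ≈ 0.843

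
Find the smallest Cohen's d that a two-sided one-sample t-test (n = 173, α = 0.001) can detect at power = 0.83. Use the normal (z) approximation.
d ≈ 0.32

Minimum detectable effect (one-sample t-test, normal approximation):
d = (z_{α/2} + z_β) / √n
d = (3.291 + 0.954) / √173
d = 4.245 / 13.153
d ≈ 0.32

By Cohen's convention (0.2 small / 0.5 medium / 0.8 large): small effect.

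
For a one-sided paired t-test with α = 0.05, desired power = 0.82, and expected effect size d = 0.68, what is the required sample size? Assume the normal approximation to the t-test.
n = 15 pairs

Sample size formula (paired t-test, normal approximation):
n = ((z_α + z_β) / d)²

z_α = 1.645 (for α = 0.05, one-sided)
z_β = 0.915 (for power = 0.82)
d = 0.68

n = ((1.645 + 0.915) / 0.68)²
n = (3.765)²
n ≈ 14.18
Round up to the next whole number: n = 15 pairs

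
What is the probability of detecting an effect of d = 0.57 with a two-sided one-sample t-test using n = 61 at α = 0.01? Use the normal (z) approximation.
Power ≈ 0.97

Power calculation (one-sample t-test, normal approximation):
z_β = d · √n - z_{α/2}
z_β = 0.57 · √61 - 2.576
z_β = 0.57 · 7.810 - 2.576
z_β = 1.876

Power = Φ(z_β) = Φ(1.876) ≈ 0.970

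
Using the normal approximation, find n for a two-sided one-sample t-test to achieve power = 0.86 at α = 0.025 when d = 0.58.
n = 33

Sample size formula (one-sample t-test, normal approximation):
n = ((z_{α/2} + z_β) / d)²

z_{α/2} = 2.241 (for α = 0.025, two-sided)
z_β = 1.080 (for power = 0.86)
d = 0.58

n = ((2.241 + 1.080) / 0.58)²
n = (5.726)²
n ≈ 32.79
Round up to the next whole number: n = 33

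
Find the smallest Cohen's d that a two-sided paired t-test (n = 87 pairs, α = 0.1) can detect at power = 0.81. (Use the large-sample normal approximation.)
d ≈ 0.27

Minimum detectable effect (paired t-test, normal approximation):
d = (z_{α/2} + z_β) / √n
d = (1.645 + 0.878) / √87
d = 2.523 / 9.327
d ≈ 0.27

By Cohen's convention (0.2 small / 0.5 medium / 0.8 large): small effect.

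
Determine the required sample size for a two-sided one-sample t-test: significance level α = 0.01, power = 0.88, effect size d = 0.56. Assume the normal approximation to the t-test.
n = 45

Sample size formula (one-sample t-test, normal approximation):
n = ((z_{α/2} + z_β) / d)²

z_{α/2} = 2.576 (for α = 0.01, two-sided)
z_β = 1.175 (for power = 0.88)
d = 0.56

n = ((2.576 + 1.175) / 0.56)²
n = (6.698)²
n ≈ 44.86
Round up to the next whole number: n = 45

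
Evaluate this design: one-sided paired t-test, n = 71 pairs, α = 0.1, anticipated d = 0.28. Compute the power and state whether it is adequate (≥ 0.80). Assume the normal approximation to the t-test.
Power ≈ 0.86; the study is adequately powered (power ≥ 0.80)

Power calculation (paired t-test, normal approximation):
z_β = d · √n - z_α
z_β = 0.28 · √71 - 1.282
z_β = 0.28 · 8.426 - 1.282
z_β = 1.078

Power = Φ(z_β) = Φ(1.078) ≈ 0.859

Effect size d = 0.28 is small by Cohen's convention (0.2/0.5/0.8).

Threshold: power ≥ 0.80 is conventionally adequate.
Power ≈ 0.86 → the study is adequately powered (power ≥ 0.80).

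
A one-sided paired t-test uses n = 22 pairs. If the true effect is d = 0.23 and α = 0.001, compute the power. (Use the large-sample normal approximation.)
Power ≈ 0.02

Power calculation (paired t-test, normal approximation):
z_β = d · √n - z_α
z_β = 0.23 · √22 - 3.090
z_β = 0.23 · 4.690 - 3.090
z_β = -2.011

Power = Φ(z_β) = Φ(-2.011) ≈ 0.022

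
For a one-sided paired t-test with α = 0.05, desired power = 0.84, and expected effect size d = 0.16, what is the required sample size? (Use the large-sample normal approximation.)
n = 273 pairs

Sample size formula (paired t-test, normal approximation):
n = ((z_α + z_β) / d)²

z_α = 1.645 (for α = 0.05, one-sided)
z_β = 0.994 (for power = 0.84)
d = 0.16

n = ((1.645 + 0.994) / 0.16)²
n = (16.494)²
n ≈ 272.05
Round up to the next whole number: n = 273 pairs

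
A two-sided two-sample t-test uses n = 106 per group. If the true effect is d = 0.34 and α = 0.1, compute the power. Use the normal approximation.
Power ≈ 0.80

Power calculation (two-sample t-test, normal approximation):
z_β = d · √(n/2) - z_{α/2}
z_β = 0.34 · √(106/2) - 1.645
z_β = 0.34 · 7.280 - 1.645
z_β = 0.830

Power = Φ(z_β) = Φ(0.830) ≈ 0.797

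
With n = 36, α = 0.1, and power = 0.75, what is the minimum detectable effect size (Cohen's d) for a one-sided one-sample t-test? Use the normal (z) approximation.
d ≈ 0.33

Minimum detectable effect (one-sample t-test, normal approximation):
d = (z_α + z_β) / √n
d = (1.282 + 0.674) / √36
d = 1.956 / 6.000
d ≈ 0.33

By Cohen's convention (0.2 small / 0.5 medium / 0.8 large): small effect.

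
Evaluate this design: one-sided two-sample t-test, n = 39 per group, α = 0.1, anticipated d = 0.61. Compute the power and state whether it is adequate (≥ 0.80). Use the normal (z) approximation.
Power ≈ 0.92; the study is adequately powered (power ≥ 0.80)

Power calculation (two-sample t-test, normal approximation):
z_β = d · √(n/2) - z_α
z_β = 0.61 · √(39/2) - 1.282
z_β = 0.61 · 4.416 - 1.282
z_β = 1.412

Power = Φ(z_β) = Φ(1.412) ≈ 0.921

Effect size d = 0.61 is medium by Cohen's convention (0.2/0.5/0.8).

Threshold: power ≥ 0.80 is conventionally adequate.
Power ≈ 0.92 → the study is adequately powered (power ≥ 0.80).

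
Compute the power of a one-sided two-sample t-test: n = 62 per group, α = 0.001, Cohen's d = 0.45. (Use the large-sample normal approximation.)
Power ≈ 0.28

Power calculation (two-sample t-test, normal approximation):
z_β = d · √(n/2) - z_α
z_β = 0.45 · √(62/2) - 3.090
z_β = 0.45 · 5.568 - 3.090
z_β = -0.585

Power = Φ(z_β) = Φ(-0.585) ≈ 0.279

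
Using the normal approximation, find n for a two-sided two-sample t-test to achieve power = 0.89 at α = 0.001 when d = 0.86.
n = 56 per group

Sample size formula (two-sample t-test, normal approximation):
n = 2 · ((z_{α/2} + z_β) / d)²

z_{α/2} = 3.291 (for α = 0.001, two-sided)
z_β = 1.227 (for power = 0.89)
d = 0.86

n = 2 · ((3.291 + 1.227) / 0.86)²
n = 2 · (5.253)²
n ≈ 55.19
Round up to the next whole number: n = 56 per group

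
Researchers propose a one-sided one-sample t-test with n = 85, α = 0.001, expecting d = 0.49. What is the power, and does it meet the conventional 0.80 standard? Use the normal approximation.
Power ≈ 0.92; the study is adequately powered (power ≥ 0.80)

Power calculation (one-sample t-test, normal approximation):
z_β = d · √n - z_α
z_β = 0.49 · √85 - 3.090
z_β = 0.49 · 9.220 - 3.090
z_β = 1.427

Power = Φ(z_β) = Φ(1.427) ≈ 0.923

Effect size d = 0.49 is small by Cohen's convention (0.2/0.5/0.8).

Threshold: power ≥ 0.80 is conventionally adequate.
Power ≈ 0.92 → the study is adequately powered (power ≥ 0.80).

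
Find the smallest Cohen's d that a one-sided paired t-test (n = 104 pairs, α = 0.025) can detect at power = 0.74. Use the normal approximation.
d ≈ 0.26

Minimum detectable effect (paired t-test, normal approximation):
d = (z_α + z_β) / √n
d = (1.960 + 0.643) / √104
d = 2.603 / 10.198
d ≈ 0.26

By Cohen's convention (0.2 small / 0.5 medium / 0.8 large): small effect.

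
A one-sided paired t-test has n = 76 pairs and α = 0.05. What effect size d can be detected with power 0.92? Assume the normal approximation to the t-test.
d ≈ 0.35

Minimum detectable effect (paired t-test, normal approximation):
d = (z_α + z_β) / √n
d = (1.645 + 1.405) / √76
d = 3.050 / 8.718
d ≈ 0.35

By Cohen's convention (0.2 small / 0.5 medium / 0.8 large): small effect.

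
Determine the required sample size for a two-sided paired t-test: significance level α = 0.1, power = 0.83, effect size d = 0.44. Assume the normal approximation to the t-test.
n = 35 pairs

Sample size formula (paired t-test, normal approximation):
n = ((z_{α/2} + z_β) / d)²

z_{α/2} = 1.645 (for α = 0.1, two-sided)
z_β = 0.954 (for power = 0.83)
d = 0.44

n = ((1.645 + 0.954) / 0.44)²
n = (5.907)²
n ≈ 34.89
Round up to the next whole number: n = 35 pairs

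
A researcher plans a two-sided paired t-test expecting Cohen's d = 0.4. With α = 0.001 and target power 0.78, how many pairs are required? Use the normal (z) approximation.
n = 104 pairs

Sample size formula (paired t-test, normal approximation):
n = ((z_{α/2} + z_β) / d)²

z_{α/2} = 3.291 (for α = 0.001, two-sided)
z_β = 0.772 (for power = 0.78)
d = 0.4

n = ((3.291 + 0.772) / 0.4)²
n = (10.158)²
n ≈ 103.18
Round up to the next whole number: n = 104 pairs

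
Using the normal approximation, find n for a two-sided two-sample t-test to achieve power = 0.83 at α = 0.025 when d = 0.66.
n = 47 per group

Sample size formula (two-sample t-test, normal approximation):
n = 2 · ((z_{α/2} + z_β) / d)²

z_{α/2} = 2.241 (for α = 0.025, two-sided)
z_β = 0.954 (for power = 0.83)
d = 0.66

n = 2 · ((2.241 + 0.954) / 0.66)²
n = 2 · (4.841)²
n ≈ 46.87
Round up to the next whole number: n = 47 per group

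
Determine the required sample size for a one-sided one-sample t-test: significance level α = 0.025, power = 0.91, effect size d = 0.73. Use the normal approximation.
n = 21

Sample size formula (one-sample t-test, normal approximation):
n = ((z_α + z_β) / d)²

z_α = 1.960 (for α = 0.025, one-sided)
z_β = 1.341 (for power = 0.91)
d = 0.73

n = ((1.960 + 1.341) / 0.73)²
n = (4.522)²
n ≈ 20.45
Round up to the next whole number: n = 21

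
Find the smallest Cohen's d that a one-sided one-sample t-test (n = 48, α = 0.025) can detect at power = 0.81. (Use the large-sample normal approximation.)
d ≈ 0.41

Minimum detectable effect (one-sample t-test, normal approximation):
d = (z_α + z_β) / √n
d = (1.960 + 0.878) / √48
d = 2.838 / 6.928
d ≈ 0.41

By Cohen's convention (0.2 small / 0.5 medium / 0.8 large): small effect.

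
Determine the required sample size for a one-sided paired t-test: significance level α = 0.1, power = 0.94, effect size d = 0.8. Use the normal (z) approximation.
n = 13 pairs

Sample size formula (paired t-test, normal approximation):
n = ((z_α + z_β) / d)²

z_α = 1.282 (for α = 0.1, one-sided)
z_β = 1.555 (for power = 0.94)
d = 0.8

n = ((1.282 + 1.555) / 0.8)²
n = (3.546)²
n ≈ 12.57
Round up to the next whole number: n = 13 pairs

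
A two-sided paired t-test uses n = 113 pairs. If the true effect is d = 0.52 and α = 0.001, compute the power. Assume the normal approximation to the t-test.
Power ≈ 0.99

Power calculation (paired t-test, normal approximation):
z_β = d · √n - z_{α/2}
z_β = 0.52 · √113 - 3.291
z_β = 0.52 · 10.630 - 3.291
z_β = 2.237

Power = Φ(z_β) = Φ(2.237) ≈ 0.987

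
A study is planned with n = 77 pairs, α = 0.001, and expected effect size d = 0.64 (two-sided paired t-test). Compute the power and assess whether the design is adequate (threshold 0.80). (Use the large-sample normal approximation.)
Power ≈ 0.99; the study is adequately powered (power ≥ 0.80)

Power calculation (paired t-test, normal approximation):
z_β = d · √n - z_{α/2}
z_β = 0.64 · √77 - 3.291
z_β = 0.64 · 8.775 - 3.291
z_β = 2.325

Power = Φ(z_β) = Φ(2.325) ≈ 0.990

Effect size d = 0.64 is medium by Cohen's convention (0.2/0.5/0.8).

Threshold: power ≥ 0.80 is conventionally adequate.
Power ≈ 0.99 → the study is adequately powered (power ≥ 0.80).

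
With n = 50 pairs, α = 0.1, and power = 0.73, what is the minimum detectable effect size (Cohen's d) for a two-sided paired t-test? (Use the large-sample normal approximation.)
d ≈ 0.32

Minimum detectable effect (paired t-test, normal approximation):
d = (z_{α/2} + z_β) / √n
d = (1.645 + 0.613) / √50
d = 2.258 / 7.071
d ≈ 0.32

By Cohen's convention (0.2 small / 0.5 medium / 0.8 large): small effect.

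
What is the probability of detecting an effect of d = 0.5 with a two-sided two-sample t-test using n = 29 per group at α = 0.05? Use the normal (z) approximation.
Power ≈ 0.48

Power calculation (two-sample t-test, normal approximation):
z_β = d · √(n/2) - z_{α/2}
z_β = 0.5 · √(29/2) - 1.960
z_β = 0.5 · 3.808 - 1.960
z_β = -0.056

Power = Φ(z_β) = Φ(-0.056) ≈ 0.478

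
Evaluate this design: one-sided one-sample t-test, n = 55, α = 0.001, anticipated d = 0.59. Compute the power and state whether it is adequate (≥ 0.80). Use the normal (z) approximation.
Power ≈ 0.90; the study is adequately powered (power ≥ 0.80)

Power calculation (one-sample t-test, normal approximation):
z_β = d · √n - z_α
z_β = 0.59 · √55 - 3.090
z_β = 0.59 · 7.416 - 3.090
z_β = 1.285

Power = Φ(z_β) = Φ(1.285) ≈ 0.901

Effect size d = 0.59 is medium by Cohen's convention (0.2/0.5/0.8).

Threshold: power ≥ 0.80 is conventionally adequate.
Power ≈ 0.90 → the study is adequately powered (power ≥ 0.80).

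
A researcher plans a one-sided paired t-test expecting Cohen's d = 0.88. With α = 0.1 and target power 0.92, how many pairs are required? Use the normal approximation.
n = 10 pairs

Sample size formula (paired t-test, normal approximation):
n = ((z_α + z_β) / d)²

z_α = 1.282 (for α = 0.1, one-sided)
z_β = 1.405 (for power = 0.92)
d = 0.88

n = ((1.282 + 1.405) / 0.88)²
n = (3.053)²
n ≈ 9.32
Round up to the next whole number: n = 10 pairs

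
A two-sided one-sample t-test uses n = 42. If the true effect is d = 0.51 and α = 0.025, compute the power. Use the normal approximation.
Power ≈ 0.86

Power calculation (one-sample t-test, normal approximation):
z_β = d · √n - z_{α/2}
z_β = 0.51 · √42 - 2.241
z_β = 0.51 · 6.481 - 2.241
z_β = 1.064

Power = Φ(z_β) = Φ(1.064) ≈ 0.856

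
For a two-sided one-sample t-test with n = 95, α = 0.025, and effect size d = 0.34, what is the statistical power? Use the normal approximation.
Power ≈ 0.86

Power calculation (one-sample t-test, normal approximation):
z_β = d · √n - z_{α/2}
z_β = 0.34 · √95 - 2.241
z_β = 0.34 · 9.747 - 2.241
z_β = 1.073

Power = Φ(z_β) = Φ(1.073) ≈ 0.858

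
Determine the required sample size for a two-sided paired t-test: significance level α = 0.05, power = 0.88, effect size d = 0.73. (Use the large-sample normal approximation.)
n = 19 pairs

Sample size formula (paired t-test, normal approximation):
n = ((z_{α/2} + z_β) / d)²

z_{α/2} = 1.960 (for α = 0.05, two-sided)
z_β = 1.175 (for power = 0.88)
d = 0.73

n = ((1.960 + 1.175) / 0.73)²
n = (4.295)²
n ≈ 18.45
Round up to the next whole number: n = 19 pairs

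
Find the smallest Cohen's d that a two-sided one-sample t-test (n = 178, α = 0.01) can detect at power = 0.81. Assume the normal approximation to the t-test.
d ≈ 0.26

Minimum detectable effect (one-sample t-test, normal approximation):
d = (z_{α/2} + z_β) / √n
d = (2.576 + 0.878) / √178
d = 3.454 / 13.342
d ≈ 0.26

By Cohen's convention (0.2 small / 0.5 medium / 0.8 large): small effect.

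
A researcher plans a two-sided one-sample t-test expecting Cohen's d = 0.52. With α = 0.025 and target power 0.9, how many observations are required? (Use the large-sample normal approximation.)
n = 46

Sample size formula (one-sample t-test, normal approximation):
n = ((z_{α/2} + z_β) / d)²

z_{α/2} = 2.241 (for α = 0.025, two-sided)
z_β = 1.282 (for power = 0.9)
d = 0.52

n = ((2.241 + 1.282) / 0.52)²
n = (6.775)²
n ≈ 45.90
Round up to the next whole number: n = 46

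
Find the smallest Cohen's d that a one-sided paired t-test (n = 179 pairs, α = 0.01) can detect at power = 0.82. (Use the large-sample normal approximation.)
d ≈ 0.24

Minimum detectable effect (paired t-test, normal approximation):
d = (z_α + z_β) / √n
d = (2.326 + 0.915) / √179
d = 3.242 / 13.379
d ≈ 0.24

By Cohen's convention (0.2 small / 0.5 medium / 0.8 large): small effect.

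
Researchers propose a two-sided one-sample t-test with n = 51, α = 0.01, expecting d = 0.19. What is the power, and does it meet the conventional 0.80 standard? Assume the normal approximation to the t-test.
Power ≈ 0.11; the study is underpowered (power < 0.80)

Power calculation (one-sample t-test, normal approximation):
z_β = d · √n - z_{α/2}
z_β = 0.19 · √51 - 2.576
z_β = 0.19 · 7.141 - 2.576
z_β = -1.219

Power = Φ(z_β) = Φ(-1.219) ≈ 0.111

Effect size d = 0.19 is very small by Cohen's convention (0.2/0.5/0.8).

Threshold: power ≥ 0.80 is conventionally adequate.
Power ≈ 0.11 → the study is underpowered (power < 0.80).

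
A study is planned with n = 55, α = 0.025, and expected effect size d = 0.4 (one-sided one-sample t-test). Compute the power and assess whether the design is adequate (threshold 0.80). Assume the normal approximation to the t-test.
Power ≈ 0.84; the study is adequately powered (power ≥ 0.80)

Power calculation (one-sample t-test, normal approximation):
z_β = d · √n - z_α
z_β = 0.4 · √55 - 1.960
z_β = 0.4 · 7.416 - 1.960
z_β = 1.007

Power = Φ(z_β) = Φ(1.007) ≈ 0.843

Effect size d = 0.4 is small by Cohen's convention (0.2/0.5/0.8).

Threshold: power ≥ 0.80 is conventionally adequate.
Power ≈ 0.84 → the study is adequately powered (power ≥ 0.80).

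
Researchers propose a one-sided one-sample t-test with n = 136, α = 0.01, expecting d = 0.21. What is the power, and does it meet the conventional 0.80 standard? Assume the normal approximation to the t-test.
Power ≈ 0.55; the study is underpowered (power < 0.80)

Power calculation (one-sample t-test, normal approximation):
z_β = d · √n - z_α
z_β = 0.21 · √136 - 2.326
z_β = 0.21 · 11.662 - 2.326
z_β = 0.123

Power = Φ(z_β) = Φ(0.123) ≈ 0.549

Effect size d = 0.21 is small by Cohen's convention (0.2/0.5/0.8).

Threshold: power ≥ 0.80 is conventionally adequate.
Power ≈ 0.55 → the study is underpowered (power < 0.80).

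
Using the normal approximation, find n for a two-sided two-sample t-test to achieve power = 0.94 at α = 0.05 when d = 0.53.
n = 88 per group

Sample size formula (two-sample t-test, normal approximation):
n = 2 · ((z_{α/2} + z_β) / d)²

z_{α/2} = 1.960 (for α = 0.05, two-sided)
z_β = 1.555 (for power = 0.94)
d = 0.53

n = 2 · ((1.960 + 1.555) / 0.53)²
n = 2 · (6.632)²
n ≈ 87.97
Round up to the next whole number: n = 88 per group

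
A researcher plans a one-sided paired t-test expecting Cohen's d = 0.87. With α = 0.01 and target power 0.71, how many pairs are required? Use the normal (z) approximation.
n = 11 pairs

Sample size formula (paired t-test, normal approximation):
n = ((z_α + z_β) / d)²

z_α = 2.326 (for α = 0.01, one-sided)
z_β = 0.553 (for power = 0.71)
d = 0.87

n = ((2.326 + 0.553) / 0.87)²
n = (3.309)²
n ≈ 10.95
Round up to the next whole number: n = 11 pairs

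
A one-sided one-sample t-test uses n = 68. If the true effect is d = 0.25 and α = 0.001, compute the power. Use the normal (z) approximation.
Power ≈ 0.15

Power calculation (one-sample t-test, normal approximation):
z_β = d · √n - z_α
z_β = 0.25 · √68 - 3.090
z_β = 0.25 · 8.246 - 3.090
z_β = -1.029

Power = Φ(z_β) = Φ(-1.029) ≈ 0.152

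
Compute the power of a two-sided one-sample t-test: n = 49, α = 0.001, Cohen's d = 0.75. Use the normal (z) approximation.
Power ≈ 0.97

Power calculation (one-sample t-test, normal approximation):
z_β = d · √n - z_{α/2}
z_β = 0.75 · √49 - 3.291
z_β = 0.75 · 7.000 - 3.291
z_β = 1.959

Power = Φ(z_β) = Φ(1.959) ≈ 0.975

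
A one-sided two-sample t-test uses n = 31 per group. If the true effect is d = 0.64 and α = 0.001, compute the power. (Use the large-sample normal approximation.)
Power ≈ 0.28

Power calculation (two-sample t-test, normal approximation):
z_β = d · √(n/2) - z_α
z_β = 0.64 · √(31/2) - 3.090
z_β = 0.64 · 3.937 - 3.090
z_β = -0.571

Power = Φ(z_β) = Φ(-0.571) ≈ 0.284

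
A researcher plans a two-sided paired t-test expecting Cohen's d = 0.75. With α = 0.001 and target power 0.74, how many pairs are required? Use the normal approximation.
n = 28 pairs

Sample size formula (paired t-test, normal approximation):
n = ((z_{α/2} + z_β) / d)²

z_{α/2} = 3.291 (for α = 0.001, two-sided)
z_β = 0.643 (for power = 0.74)
d = 0.75

n = ((3.291 + 0.643) / 0.75)²
n = (5.245)²
n ≈ 27.51
Round up to the next whole number: n = 28 pairs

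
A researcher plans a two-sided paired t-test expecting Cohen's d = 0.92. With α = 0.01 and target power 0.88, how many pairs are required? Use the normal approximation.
n = 17 pairs

Sample size formula (paired t-test, normal approximation):
n = ((z_{α/2} + z_β) / d)²

z_{α/2} = 2.576 (for α = 0.01, two-sided)
z_β = 1.175 (for power = 0.88)
d = 0.92

n = ((2.576 + 1.175) / 0.92)²
n = (4.077)²
n ≈ 16.62
Round up to the next whole number: n = 17 pairs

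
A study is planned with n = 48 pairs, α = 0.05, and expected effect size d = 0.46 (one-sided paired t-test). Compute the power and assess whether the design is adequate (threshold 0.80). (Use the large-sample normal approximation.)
Power ≈ 0.94; the study is adequately powered (power ≥ 0.80)

Power calculation (paired t-test, normal approximation):
z_β = d · √n - z_α
z_β = 0.46 · √48 - 1.645
z_β = 0.46 · 6.928 - 1.645
z_β = 1.542

Power = Φ(z_β) = Φ(1.542) ≈ 0.938

Effect size d = 0.46 is small by Cohen's convention (0.2/0.5/0.8).

Threshold: power ≥ 0.80 is conventionally adequate.
Power ≈ 0.94 → the study is adequately powered (power ≥ 0.80).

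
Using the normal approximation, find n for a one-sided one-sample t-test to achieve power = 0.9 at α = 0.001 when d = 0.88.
n = 25

Sample size formula (one-sample t-test, normal approximation):
n = ((z_α + z_β) / d)²

z_α = 3.090 (for α = 0.001, one-sided)
z_β = 1.282 (for power = 0.9)
d = 0.88

n = ((3.090 + 1.282) / 0.88)²
n = (4.968)²
n ≈ 24.68
Round up to the next whole number: n = 25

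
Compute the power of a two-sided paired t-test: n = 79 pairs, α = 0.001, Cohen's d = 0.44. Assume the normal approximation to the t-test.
Power ≈ 0.73

Power calculation (paired t-test, normal approximation):
z_β = d · √n - z_{α/2}
z_β = 0.44 · √79 - 3.291
z_β = 0.44 · 8.888 - 3.291
z_β = 0.620

Power = Φ(z_β) = Φ(0.620) ≈ 0.732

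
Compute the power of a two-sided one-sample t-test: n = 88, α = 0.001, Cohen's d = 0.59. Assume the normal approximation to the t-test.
Power ≈ 0.99

Power calculation (one-sample t-test, normal approximation):
z_β = d · √n - z_{α/2}
z_β = 0.59 · √88 - 3.291
z_β = 0.59 · 9.381 - 3.291
z_β = 2.244

Power = Φ(z_β) = Φ(2.244) ≈ 0.988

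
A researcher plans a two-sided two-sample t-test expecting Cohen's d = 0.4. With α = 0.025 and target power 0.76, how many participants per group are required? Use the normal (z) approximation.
n = 109 per group

Sample size formula (two-sample t-test, normal approximation):
n = 2 · ((z_{α/2} + z_β) / d)²

z_{α/2} = 2.241 (for α = 0.025, two-sided)
z_β = 0.706 (for power = 0.76)
d = 0.4

n = 2 · ((2.241 + 0.706) / 0.4)²
n = 2 · (7.368)²
n ≈ 108.57
Round up to the next whole number: n = 109 per group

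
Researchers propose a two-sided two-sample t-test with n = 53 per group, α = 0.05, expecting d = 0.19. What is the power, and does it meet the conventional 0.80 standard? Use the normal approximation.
Power ≈ 0.16; the study is underpowered (power < 0.80)

Power calculation (two-sample t-test, normal approximation):
z_β = d · √(n/2) - z_{α/2}
z_β = 0.19 · √(53/2) - 1.960
z_β = 0.19 · 5.148 - 1.960
z_β = -0.982

Power = Φ(z_β) = Φ(-0.982) ≈ 0.163

Effect size d = 0.19 is very small by Cohen's convention (0.2/0.5/0.8).

Threshold: power ≥ 0.80 is conventionally adequate.
Power ≈ 0.16 → the study is underpowered (power < 0.80).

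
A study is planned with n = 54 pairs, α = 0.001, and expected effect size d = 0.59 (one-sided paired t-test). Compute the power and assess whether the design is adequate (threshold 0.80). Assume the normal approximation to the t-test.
Power ≈ 0.89; the study is adequately powered (power ≥ 0.80)

Power calculation (paired t-test, normal approximation):
z_β = d · √n - z_α
z_β = 0.59 · √54 - 3.090
z_β = 0.59 · 7.348 - 3.090
z_β = 1.245

Power = Φ(z_β) = Φ(1.245) ≈ 0.894

Effect size d = 0.59 is medium by Cohen's convention (0.2/0.5/0.8).

Threshold: power ≥ 0.80 is conventionally adequate.
Power ≈ 0.89 → the study is adequately powered (power ≥ 0.80).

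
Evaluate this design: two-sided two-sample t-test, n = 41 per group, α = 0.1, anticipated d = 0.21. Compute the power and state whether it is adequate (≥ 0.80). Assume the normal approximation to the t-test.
Power ≈ 0.24; the study is underpowered (power < 0.80)

Power calculation (two-sample t-test, normal approximation):
z_β = d · √(n/2) - z_{α/2}
z_β = 0.21 · √(41/2) - 1.645
z_β = 0.21 · 4.528 - 1.645
z_β = -0.694

Power = Φ(z_β) = Φ(-0.694) ≈ 0.244

Effect size d = 0.21 is small by Cohen's convention (0.2/0.5/0.8).

Threshold: power ≥ 0.80 is conventionally adequate.
Power ≈ 0.24 → the study is underpowered (power < 0.80).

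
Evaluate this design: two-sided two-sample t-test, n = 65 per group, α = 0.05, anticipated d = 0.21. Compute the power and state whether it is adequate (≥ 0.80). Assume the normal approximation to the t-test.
Power ≈ 0.22; the study is underpowered (power < 0.80)

Power calculation (two-sample t-test, normal approximation):
z_β = d · √(n/2) - z_{α/2}
z_β = 0.21 · √(65/2) - 1.960
z_β = 0.21 · 5.701 - 1.960
z_β = -0.763

Power = Φ(z_β) = Φ(-0.763) ≈ 0.223

Effect size d = 0.21 is small by Cohen's convention (0.2/0.5/0.8).

Threshold: power ≥ 0.80 is conventionally adequate.
Power ≈ 0.22 → the study is underpowered (power < 0.80).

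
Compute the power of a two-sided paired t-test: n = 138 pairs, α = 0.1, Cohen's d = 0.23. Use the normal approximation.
Power ≈ 0.85

Power calculation (paired t-test, normal approximation):
z_β = d · √n - z_{α/2}
z_β = 0.23 · √138 - 1.645
z_β = 0.23 · 11.747 - 1.645
z_β = 1.057

Power = Φ(z_β) = Φ(1.057) ≈ 0.855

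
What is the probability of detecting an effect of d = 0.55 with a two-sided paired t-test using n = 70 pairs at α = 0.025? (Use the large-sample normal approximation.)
Power ≈ 0.99

Power calculation (paired t-test, normal approximation):
z_β = d · √n - z_{α/2}
z_β = 0.55 · √70 - 2.241
z_β = 0.55 · 8.367 - 2.241
z_β = 2.360

Power = Φ(z_β) = Φ(2.360) ≈ 0.991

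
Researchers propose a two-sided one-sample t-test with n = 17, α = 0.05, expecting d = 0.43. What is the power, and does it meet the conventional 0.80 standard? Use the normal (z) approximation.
Power ≈ 0.43; the study is underpowered (power < 0.80)

Power calculation (one-sample t-test, normal approximation):
z_β = d · √n - z_{α/2}
z_β = 0.43 · √17 - 1.960
z_β = 0.43 · 4.123 - 1.960
z_β = -0.187

Power = Φ(z_β) = Φ(-0.187) ≈ 0.426

Effect size d = 0.43 is small by Cohen's convention (0.2/0.5/0.8).

Threshold: power ≥ 0.80 is conventionally adequate.
Power ≈ 0.43 → the study is underpowered (power < 0.80).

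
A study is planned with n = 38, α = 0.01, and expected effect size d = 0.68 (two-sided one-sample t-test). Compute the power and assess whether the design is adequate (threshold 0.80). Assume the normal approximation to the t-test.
Power ≈ 0.95; the study is adequately powered (power ≥ 0.80)

Power calculation (one-sample t-test, normal approximation):
z_β = d · √n - z_{α/2}
z_β = 0.68 · √38 - 2.576
z_β = 0.68 · 6.164 - 2.576
z_β = 1.616

Power = Φ(z_β) = Φ(1.616) ≈ 0.947

Effect size d = 0.68 is medium by Cohen's convention (0.2/0.5/0.8).

Threshold: power ≥ 0.80 is conventionally adequate.
Power ≈ 0.95 → the study is adequately powered (power ≥ 0.80).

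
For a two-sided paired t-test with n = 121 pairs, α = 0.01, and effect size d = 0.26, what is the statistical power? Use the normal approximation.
Power ≈ 0.61

Power calculation (paired t-test, normal approximation):
z_β = d · √n - z_{α/2}
z_β = 0.26 · √121 - 2.576
z_β = 0.26 · 11.000 - 2.576
z_β = 0.284

Power = Φ(z_β) = Φ(0.284) ≈ 0.612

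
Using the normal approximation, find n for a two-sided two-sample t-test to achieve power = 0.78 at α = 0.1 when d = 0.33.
n = 108 per group

Sample size formula (two-sample t-test, normal approximation):
n = 2 · ((z_{α/2} + z_β) / d)²

z_{α/2} = 1.645 (for α = 0.1, two-sided)
z_β = 0.772 (for power = 0.78)
d = 0.33

n = 2 · ((1.645 + 0.772) / 0.33)²
n = 2 · (7.324)²
n ≈ 107.28
Round up to the next whole number: n = 108 per group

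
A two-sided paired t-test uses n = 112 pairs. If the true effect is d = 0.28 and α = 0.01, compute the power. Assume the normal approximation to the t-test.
Power ≈ 0.65

Power calculation (paired t-test, normal approximation):
z_β = d · √n - z_{α/2}
z_β = 0.28 · √112 - 2.576
z_β = 0.28 · 10.583 - 2.576
z_β = 0.387

Power = Φ(z_β) = Φ(0.387) ≈ 0.651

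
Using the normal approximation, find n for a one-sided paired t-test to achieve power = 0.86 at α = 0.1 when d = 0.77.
n = 10 pairs

Sample size formula (paired t-test, normal approximation):
n = ((z_α + z_β) / d)²

z_α = 1.282 (for α = 0.1, one-sided)
z_β = 1.080 (for power = 0.86)
d = 0.77

n = ((1.282 + 1.080) / 0.77)²
n = (3.068)²
n ≈ 9.41
Round up to the next whole number: n = 10 pairs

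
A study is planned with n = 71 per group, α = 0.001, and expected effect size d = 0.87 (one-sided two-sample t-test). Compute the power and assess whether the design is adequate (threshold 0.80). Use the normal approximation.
Power ≈ 0.98; the study is adequately powered (power ≥ 0.80)

Power calculation (two-sample t-test, normal approximation):
z_β = d · √(n/2) - z_α
z_β = 0.87 · √(71/2) - 3.090
z_β = 0.87 · 5.958 - 3.090
z_β = 2.093

Power = Φ(z_β) = Φ(2.093) ≈ 0.982

Effect size d = 0.87 is large by Cohen's convention (0.2/0.5/0.8).

Threshold: power ≥ 0.80 is conventionally adequate.
Power ≈ 0.98 → the study is adequately powered (power ≥ 0.80).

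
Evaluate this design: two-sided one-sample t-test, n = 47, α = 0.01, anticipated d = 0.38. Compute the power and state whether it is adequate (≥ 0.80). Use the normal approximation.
Power ≈ 0.51; the study is underpowered (power < 0.80)

Power calculation (one-sample t-test, normal approximation):
z_β = d · √n - z_{α/2}
z_β = 0.38 · √47 - 2.576
z_β = 0.38 · 6.856 - 2.576
z_β = 0.029

Power = Φ(z_β) = Φ(0.029) ≈ 0.512

Effect size d = 0.38 is small by Cohen's convention (0.2/0.5/0.8).

Threshold: power ≥ 0.80 is conventionally adequate.
Power ≈ 0.51 → the study is underpowered (power < 0.80).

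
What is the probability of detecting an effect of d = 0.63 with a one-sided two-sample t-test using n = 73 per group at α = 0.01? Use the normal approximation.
Power ≈ 0.93

Power calculation (two-sample t-test, normal approximation):
z_β = d · √(n/2) - z_α
z_β = 0.63 · √(73/2) - 2.326
z_β = 0.63 · 6.042 - 2.326
z_β = 1.480

Power = Φ(z_β) = Φ(1.480) ≈ 0.931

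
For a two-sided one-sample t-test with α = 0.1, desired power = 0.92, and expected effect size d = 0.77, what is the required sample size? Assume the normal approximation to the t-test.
n = 16

Sample size formula (one-sample t-test, normal approximation):
n = ((z_{α/2} + z_β) / d)²

z_{α/2} = 1.645 (for α = 0.1, two-sided)
z_β = 1.405 (for power = 0.92)
d = 0.77

n = ((1.645 + 1.405) / 0.77)²
n = (3.961)²
n ≈ 15.69
Round up to the next whole number: n = 16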